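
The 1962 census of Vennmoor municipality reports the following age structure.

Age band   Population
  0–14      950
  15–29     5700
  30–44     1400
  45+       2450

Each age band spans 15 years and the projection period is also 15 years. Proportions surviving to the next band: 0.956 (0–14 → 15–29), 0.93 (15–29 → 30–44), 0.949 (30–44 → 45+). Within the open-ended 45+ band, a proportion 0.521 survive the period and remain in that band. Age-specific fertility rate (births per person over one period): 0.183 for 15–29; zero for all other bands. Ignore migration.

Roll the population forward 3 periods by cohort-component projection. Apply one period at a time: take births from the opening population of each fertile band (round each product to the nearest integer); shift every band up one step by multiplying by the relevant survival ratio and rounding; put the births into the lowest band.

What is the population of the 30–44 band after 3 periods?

After projecting period 1:
Births: 5700 × 0.183 = 1043
15–29: 950 × 0.956 = 908
30–44: 5700 × 0.93 = 5301
45+: 1400 × 0.949 + 2450 × 0.521 = 1329 + 1276 = 2605
Population now: 0–14=1043, 15–29=908, 30–44=5301, 45+=2605
After projecting period 2:
Births: 908 × 0.183 = 166
15–29: 1043 × 0.956 = 997
30–44: 908 × 0.93 = 844
45+: 5301 × 0.949 + 2605 × 0.521 = 5031 + 1357 = 6388
Population now: 0–14=166, 15–29=997, 30–44=844, 45+=6388
After projecting period 3:
Births: 997 × 0.183 = 182
15–29: 166 × 0.956 = 159
30–44: 997 × 0.93 = 927
45+: 844 × 0.949 + 6388 × 0.521 = 801 + 3328 = 4129
Population now: 0–14=182, 15–29=159, 30–44=927, 45+=4129

927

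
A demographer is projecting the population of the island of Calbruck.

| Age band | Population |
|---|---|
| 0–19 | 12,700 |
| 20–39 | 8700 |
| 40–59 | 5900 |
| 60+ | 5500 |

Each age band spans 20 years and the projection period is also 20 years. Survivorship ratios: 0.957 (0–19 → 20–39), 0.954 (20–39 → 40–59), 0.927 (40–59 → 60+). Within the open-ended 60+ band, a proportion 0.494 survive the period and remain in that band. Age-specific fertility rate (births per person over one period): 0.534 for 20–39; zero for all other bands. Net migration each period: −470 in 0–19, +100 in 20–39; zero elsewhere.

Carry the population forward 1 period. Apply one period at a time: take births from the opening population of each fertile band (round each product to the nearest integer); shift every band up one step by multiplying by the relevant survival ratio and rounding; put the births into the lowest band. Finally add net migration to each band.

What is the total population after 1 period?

— Period 1 —
Births: 8700 * 0.534 = 4646
20–39: 12700 * 0.957 = 12154
40–59: 8700 * 0.954 = 8300
60+: 5900 * 0.927 + 5500 * 0.494 = 5469 + 2717 = 8186
Net migration: 0–19 − 470 → 4176; 20–39 + 100 → 12254
Population now: 0–19=4176, 20–39=12254, 40–59=8300, 60+=8186
Total after period 1: 4176 + 12254 + 8300 + 8186 = 32916

32916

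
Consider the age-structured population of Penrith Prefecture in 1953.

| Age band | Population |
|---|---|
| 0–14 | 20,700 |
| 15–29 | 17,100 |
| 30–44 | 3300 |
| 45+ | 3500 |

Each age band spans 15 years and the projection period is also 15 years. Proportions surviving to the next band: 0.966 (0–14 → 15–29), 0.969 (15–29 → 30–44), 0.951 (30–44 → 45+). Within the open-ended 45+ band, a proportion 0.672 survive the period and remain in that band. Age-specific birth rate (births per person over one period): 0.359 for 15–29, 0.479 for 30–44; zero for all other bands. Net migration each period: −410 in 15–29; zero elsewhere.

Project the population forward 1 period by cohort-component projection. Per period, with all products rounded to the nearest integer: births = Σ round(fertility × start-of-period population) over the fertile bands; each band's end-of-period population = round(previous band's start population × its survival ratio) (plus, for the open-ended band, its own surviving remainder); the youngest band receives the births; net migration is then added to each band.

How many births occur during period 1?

After projecting period 1:
Births: 17100 × 0.359 = 6139  |  3300 × 0.479 = 1581 → 7720
15–29: 20700 × 0.966 = 19996
30–44: 17100 × 0.969 = 16570
45+: 3300 × 0.951 + 3500 × 0.672 = 3138 + 2352 = 5490
Net migration: 15–29 − 410 → 19586
Giving 7720 / 19586 / 16570 / 5490.

7720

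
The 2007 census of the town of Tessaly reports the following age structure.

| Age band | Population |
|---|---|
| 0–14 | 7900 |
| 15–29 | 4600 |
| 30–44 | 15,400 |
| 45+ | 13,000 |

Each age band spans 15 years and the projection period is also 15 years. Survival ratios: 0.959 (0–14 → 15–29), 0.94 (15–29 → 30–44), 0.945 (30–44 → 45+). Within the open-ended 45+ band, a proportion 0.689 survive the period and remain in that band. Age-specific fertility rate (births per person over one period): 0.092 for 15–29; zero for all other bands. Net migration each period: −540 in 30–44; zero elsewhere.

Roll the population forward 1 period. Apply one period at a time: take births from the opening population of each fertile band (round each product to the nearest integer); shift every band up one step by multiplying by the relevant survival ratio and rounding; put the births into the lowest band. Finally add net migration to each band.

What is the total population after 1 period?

35293

Period 1.
Births: 4600 × 0.092 = 423
15–29: 7900 × 0.959 = 7576
30–44: 4600 × 0.94 = 4324
45+: 15400 × 0.945 + 13000 × 0.689 = 14553 + 8957 = 23510
Net migration: 30–44 − 540 → 3784
Population now: 0–14=423, 15–29=7576, 30–44=3784, 45+=23510
Total after period 1: 423 + 7576 + 3784 + 23510 = 35293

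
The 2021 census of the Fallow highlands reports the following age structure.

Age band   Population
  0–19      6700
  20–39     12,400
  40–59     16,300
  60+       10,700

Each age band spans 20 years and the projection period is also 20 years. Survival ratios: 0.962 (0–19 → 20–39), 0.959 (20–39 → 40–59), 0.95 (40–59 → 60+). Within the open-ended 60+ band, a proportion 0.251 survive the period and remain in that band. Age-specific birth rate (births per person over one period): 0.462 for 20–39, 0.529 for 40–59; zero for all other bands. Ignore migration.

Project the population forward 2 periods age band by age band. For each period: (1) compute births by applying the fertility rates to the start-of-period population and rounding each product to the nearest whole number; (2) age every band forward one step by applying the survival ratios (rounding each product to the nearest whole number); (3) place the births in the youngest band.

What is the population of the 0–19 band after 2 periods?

9269

— Period 1 —
Births: 12400 * 0.462 = 5729  |  16300 * 0.529 = 8623 → total 14352
20–39: 6700 * 0.962 = 6445
40–59: 12400 * 0.959 = 11892
60+: 16300 * 0.95 + 10700 * 0.251 = 15485 + 2686 = 18171
End of period: [14352, 6445, 11892, 18171]
— Period 2 —
Births: 6445 * 0.462 = 2978  |  11892 * 0.529 = 6291 → total 9269
20–39: 14352 * 0.962 = 13807
40–59: 6445 * 0.959 = 6181
60+: 11892 * 0.95 + 18171 * 0.251 = 11297 + 4561 = 15858
End of period: [9269, 13807, 6181, 15858]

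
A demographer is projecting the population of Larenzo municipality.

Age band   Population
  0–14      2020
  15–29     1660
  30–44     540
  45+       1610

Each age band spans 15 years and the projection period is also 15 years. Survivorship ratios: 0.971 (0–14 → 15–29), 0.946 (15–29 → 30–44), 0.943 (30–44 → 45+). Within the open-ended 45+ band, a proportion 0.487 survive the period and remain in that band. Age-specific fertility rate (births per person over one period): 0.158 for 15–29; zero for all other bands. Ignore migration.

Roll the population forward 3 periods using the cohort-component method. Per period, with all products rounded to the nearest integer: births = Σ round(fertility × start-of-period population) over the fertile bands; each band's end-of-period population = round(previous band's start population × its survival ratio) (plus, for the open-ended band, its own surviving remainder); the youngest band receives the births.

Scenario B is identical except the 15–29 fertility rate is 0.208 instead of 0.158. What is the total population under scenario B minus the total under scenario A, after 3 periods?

(Groups numbered youngest = 1 to oldest = 4.)
[period 1]
Births: 1660 × 0.158 = 262
Group 2: 2020 × 0.971 = 1961
Group 3: 1660 × 0.946 = 1570
Group 4: 540 × 0.943 + 1610 × 0.487 = 509 + 784 = 1293
End of period: [262, 1961, 1570, 1293]
[period 2]
Births: 1961 × 0.158 = 310
Group 2: 262 × 0.971 = 254
Group 3: 1961 × 0.946 = 1855
Group 4: 1570 × 0.943 + 1293 × 0.487 = 1481 + 630 = 2111
End of period: [310, 254, 1855, 2111]
[period 3]
Births: 254 × 0.158 = 40
Group 2: 310 × 0.971 = 301
Group 3: 254 × 0.946 = 240
Group 4: 1855 × 0.943 + 2111 × 0.487 = 1749 + 1028 = 2777
End of period: [40, 301, 240, 2777]
Scenario A total after 3 periods: 3358
Scenario B projection —
[period 1]
Births: 1660 × 0.208 = 345
Group 2: 2020 × 0.971 = 1961
Group 3: 1660 × 0.946 = 1570
Group 4: 540 × 0.943 + 1610 × 0.487 = 509 + 784 = 1293
End of period: [345, 1961, 1570, 1293]
[period 2]
Births: 1961 × 0.208 = 408
Group 2: 345 × 0.971 = 335
Group 3: 1961 × 0.946 = 1855
Group 4: 1570 × 0.943 + 1293 × 0.487 = 1481 + 630 = 2111
End of period: [408, 335, 1855, 2111]
[period 3]
Births: 335 × 0.208 = 70
Group 2: 408 × 0.971 = 396
Group 3: 335 × 0.946 = 317
Group 4: 1855 × 0.943 + 2111 × 0.487 = 1749 + 1028 = 2777
End of period: [70, 396, 317, 2777]
Scenario B total after 3 periods: 3560
Difference B − A = 3560 − 3358 = 202

202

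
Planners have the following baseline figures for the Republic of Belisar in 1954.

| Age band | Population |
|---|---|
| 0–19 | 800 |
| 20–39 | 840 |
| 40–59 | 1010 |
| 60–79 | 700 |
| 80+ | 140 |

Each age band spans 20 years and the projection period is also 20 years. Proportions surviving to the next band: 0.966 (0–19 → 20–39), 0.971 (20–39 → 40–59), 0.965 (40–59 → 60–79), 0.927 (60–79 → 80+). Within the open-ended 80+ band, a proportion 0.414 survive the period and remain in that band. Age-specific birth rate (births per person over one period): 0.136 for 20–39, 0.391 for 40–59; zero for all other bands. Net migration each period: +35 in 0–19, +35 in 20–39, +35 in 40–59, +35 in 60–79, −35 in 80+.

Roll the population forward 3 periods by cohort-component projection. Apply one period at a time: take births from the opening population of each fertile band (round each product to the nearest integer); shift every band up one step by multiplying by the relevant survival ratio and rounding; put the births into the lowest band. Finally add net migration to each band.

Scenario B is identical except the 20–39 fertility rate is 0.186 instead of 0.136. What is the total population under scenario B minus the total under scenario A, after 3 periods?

113

(Groups numbered youngest = 1 to oldest = 5.)
[period 1]
Births: 840 * 0.136 = 114  |  1010 * 0.391 = 395 — total 509
Group 2: 800 * 0.966 = 773
Group 3: 840 * 0.971 = 816
Group 4: 1010 * 0.965 = 975
Group 5: 700 * 0.927 + 140 * 0.414 = 649 + 58 = 707
Net migration: Group 1 + 35 → 544; Group 2 + 35 → 808; Group 3 + 35 → 851; Group 4 + 35 → 1010; Group 5 − 35 → 672
Giving 544 / 808 / 851 / 1010 / 672.
[period 2]
Births: 808 * 0.136 = 110  |  851 * 0.391 = 333 — total 443
Group 2: 544 * 0.966 = 526
Group 3: 808 * 0.971 = 785
Group 4: 851 * 0.965 = 821
Group 5: 1010 * 0.927 + 672 * 0.414 = 936 + 278 = 1214
Net migration: Group 1 + 35 → 478; Group 2 + 35 → 561; Group 3 + 35 → 820; Group 4 + 35 → 856; Group 5 − 35 → 1179
Giving 478 / 561 / 820 / 856 / 1179.
[period 3]
Births: 561 * 0.136 = 76  |  820 * 0.391 = 321 — total 397
Group 2: 478 * 0.966 = 462
Group 3: 561 * 0.971 = 545
Group 4: 820 * 0.965 = 791
Group 5: 856 * 0.927 + 1179 * 0.414 = 794 + 488 = 1282
Net migration: Group 1 + 35 → 432; Group 2 + 35 → 497; Group 3 + 35 → 580; Group 4 + 35 → 826; Group 5 − 35 → 1247
Giving 432 / 497 / 580 / 826 / 1247.
Scenario A total after 3 periods: 3582
Scenario B projection —
[period 1]
Births: 840 * 0.186 = 156  |  1010 * 0.391 = 395 — total 551
Group 2: 800 * 0.966 = 773
Group 3: 840 * 0.971 = 816
Group 4: 1010 * 0.965 = 975
Group 5: 700 * 0.927 + 140 * 0.414 = 649 + 58 = 707
Net migration: Group 1 + 35 → 586; Group 2 + 35 → 808; Group 3 + 35 → 851; Group 4 + 35 → 1010; Group 5 − 35 → 672
Giving 586 / 808 / 851 / 1010 / 672.
[period 2]
Births: 808 * 0.186 = 150  |  851 * 0.391 = 333 — total 483
Group 2: 586 * 0.966 = 566
Group 3: 808 * 0.971 = 785
Group 4: 851 * 0.965 = 821
Group 5: 1010 * 0.927 + 672 * 0.414 = 936 + 278 = 1214
Net migration: Group 1 + 35 → 518; Group 2 + 35 → 601; Group 3 + 35 → 820; Group 4 + 35 → 856; Group 5 − 35 → 1179
Giving 518 / 601 / 820 / 856 / 1179.
[period 3]
Births: 601 * 0.186 = 112  |  820 * 0.391 = 321 — total 433
Group 2: 518 * 0.966 = 500
Group 3: 601 * 0.971 = 584
Group 4: 820 * 0.965 = 791
Group 5: 856 * 0.927 + 1179 * 0.414 = 794 + 488 = 1282
Net migration: Group 1 + 35 → 468; Group 2 + 35 → 535; Group 3 + 35 → 619; Group 4 + 35 → 826; Group 5 − 35 → 1247
Giving 468 / 535 / 619 / 826 / 1247.
Scenario B total after 3 periods: 3695
Difference B − A = 3695 − 3582 = 113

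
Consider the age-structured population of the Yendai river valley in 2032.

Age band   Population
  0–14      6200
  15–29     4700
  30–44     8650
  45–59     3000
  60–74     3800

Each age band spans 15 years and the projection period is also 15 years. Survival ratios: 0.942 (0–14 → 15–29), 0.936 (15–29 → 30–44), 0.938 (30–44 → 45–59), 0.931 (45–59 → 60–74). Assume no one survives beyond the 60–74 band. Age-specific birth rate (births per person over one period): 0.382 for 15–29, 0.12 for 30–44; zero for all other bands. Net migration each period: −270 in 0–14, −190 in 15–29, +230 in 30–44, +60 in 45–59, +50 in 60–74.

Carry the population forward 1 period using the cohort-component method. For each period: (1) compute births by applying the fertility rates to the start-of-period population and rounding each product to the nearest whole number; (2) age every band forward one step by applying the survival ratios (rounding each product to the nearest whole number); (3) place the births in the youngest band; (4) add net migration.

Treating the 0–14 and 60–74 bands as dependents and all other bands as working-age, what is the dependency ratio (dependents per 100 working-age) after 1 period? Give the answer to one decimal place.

29.3

Call the groups 1 to 5, youngest first.
Period 1:
Births: 4700 * 0.382 = 1795 ; 8650 * 0.12 = 1038 — total 2833
Group 2: 6200 * 0.942 = 5840
Group 3: 4700 * 0.936 = 4399
Group 4: 8650 * 0.938 = 8114
Group 5: 3000 * 0.931 = 2793
Net migration: Group 1 − 270 → 2563; Group 2 − 190 → 5650; Group 3 + 230 → 4629; Group 4 + 60 → 8174; Group 5 + 50 → 2843
End of period: [2563, 5650, 4629, 8174, 2843]
Dependents (band 0–14 + band 60–74) = 2563 + 2843 = 5406; working-age = 18453; ratio = 5406/18453 × 100 = 29.3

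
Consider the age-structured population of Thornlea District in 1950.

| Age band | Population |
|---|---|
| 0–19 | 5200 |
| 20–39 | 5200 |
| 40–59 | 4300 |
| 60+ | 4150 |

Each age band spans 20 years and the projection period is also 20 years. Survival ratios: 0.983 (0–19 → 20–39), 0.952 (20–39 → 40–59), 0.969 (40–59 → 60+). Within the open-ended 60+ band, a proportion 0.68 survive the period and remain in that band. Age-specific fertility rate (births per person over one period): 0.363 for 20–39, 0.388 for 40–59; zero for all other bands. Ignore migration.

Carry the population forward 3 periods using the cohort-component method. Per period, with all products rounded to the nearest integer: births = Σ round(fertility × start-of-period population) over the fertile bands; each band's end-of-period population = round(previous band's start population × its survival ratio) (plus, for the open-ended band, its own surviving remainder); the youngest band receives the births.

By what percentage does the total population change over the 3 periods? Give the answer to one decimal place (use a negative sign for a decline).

13.6

Let group 1 be 0–19 through group 4 = 60+.
Period 1:
Births: 5200 × 0.363 = 1888 ; 4300 × 0.388 = 1668 → total 3556
Group 2: 5200 × 0.983 = 5112
Group 3: 5200 × 0.952 = 4950
Group 4: 4300 × 0.969 + 4150 × 0.68 = 4167 + 2822 = 6989
Giving 3556 / 5112 / 4950 / 6989.
Period 2:
Births: 5112 × 0.363 = 1856 ; 4950 × 0.388 = 1921 → total 3777
Group 2: 3556 × 0.983 = 3496
Group 3: 5112 × 0.952 = 4867
Group 4: 4950 × 0.969 + 6989 × 0.68 = 4797 + 4753 = 9550
Giving 3777 / 3496 / 4867 / 9550.
Period 3:
Births: 3496 × 0.363 = 1269 ; 4867 × 0.388 = 1888 → total 3157
Group 2: 3777 × 0.983 = 3713
Group 3: 3496 × 0.952 = 3328
Group 4: 4867 × 0.969 + 9550 × 0.68 = 4716 + 6494 = 11210
Giving 3157 / 3713 / 3328 / 11210.
Total: 18850 → 21408; change = 2558; percentage change = 13.6%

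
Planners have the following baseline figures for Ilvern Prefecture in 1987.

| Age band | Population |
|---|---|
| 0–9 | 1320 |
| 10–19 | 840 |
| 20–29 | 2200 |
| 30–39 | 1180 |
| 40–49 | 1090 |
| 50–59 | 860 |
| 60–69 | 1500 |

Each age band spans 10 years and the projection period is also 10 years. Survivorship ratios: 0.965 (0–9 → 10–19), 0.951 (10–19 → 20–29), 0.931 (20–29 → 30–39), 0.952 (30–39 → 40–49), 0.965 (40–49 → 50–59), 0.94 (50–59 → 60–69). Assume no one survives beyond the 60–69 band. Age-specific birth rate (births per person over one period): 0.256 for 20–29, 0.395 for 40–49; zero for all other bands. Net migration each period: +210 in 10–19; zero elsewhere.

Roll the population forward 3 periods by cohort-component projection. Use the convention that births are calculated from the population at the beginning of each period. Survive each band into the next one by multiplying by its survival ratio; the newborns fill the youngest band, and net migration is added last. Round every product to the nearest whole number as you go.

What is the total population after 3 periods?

8002

Call the bands 1 to 7, youngest first.
[period 1]
Births: 2200 * 0.256 = 563  |  1090 * 0.395 = 431 → total 994
Band 2: 1320 * 0.965 = 1274
Band 3: 840 * 0.951 = 799
Band 4: 2200 * 0.931 = 2048
Band 5: 1180 * 0.952 = 1123
Band 6: 1090 * 0.965 = 1052
Band 7: 860 * 0.94 = 808
Net migration: Band 2 + 210 → 1484
End of period: [994, 1484, 799, 2048, 1123, 1052, 808]
[period 2]
Births: 799 * 0.256 = 205  |  1123 * 0.395 = 444 → total 649
Band 2: 994 * 0.965 = 959
Band 3: 1484 * 0.951 = 1411
Band 4: 799 * 0.931 = 744
Band 5: 2048 * 0.952 = 1950
Band 6: 1123 * 0.965 = 1084
Band 7: 1052 * 0.94 = 989
Net migration: Band 2 + 210 → 1169
End of period: [649, 1169, 1411, 744, 1950, 1084, 989]
[period 3]
Births: 1411 * 0.256 = 361  |  1950 * 0.395 = 770 → total 1131
Band 2: 649 * 0.965 = 626
Band 3: 1169 * 0.951 = 1112
Band 4: 1411 * 0.931 = 1314
Band 5: 744 * 0.952 = 708
Band 6: 1950 * 0.965 = 1882
Band 7: 1084 * 0.94 = 1019
Net migration: Band 2 + 210 → 836
End of period: [1131, 836, 1112, 1314, 708, 1882, 1019]
Total after period 3: 1131 + 836 + 1112 + 1314 + 708 + 1882 + 1019 = 8002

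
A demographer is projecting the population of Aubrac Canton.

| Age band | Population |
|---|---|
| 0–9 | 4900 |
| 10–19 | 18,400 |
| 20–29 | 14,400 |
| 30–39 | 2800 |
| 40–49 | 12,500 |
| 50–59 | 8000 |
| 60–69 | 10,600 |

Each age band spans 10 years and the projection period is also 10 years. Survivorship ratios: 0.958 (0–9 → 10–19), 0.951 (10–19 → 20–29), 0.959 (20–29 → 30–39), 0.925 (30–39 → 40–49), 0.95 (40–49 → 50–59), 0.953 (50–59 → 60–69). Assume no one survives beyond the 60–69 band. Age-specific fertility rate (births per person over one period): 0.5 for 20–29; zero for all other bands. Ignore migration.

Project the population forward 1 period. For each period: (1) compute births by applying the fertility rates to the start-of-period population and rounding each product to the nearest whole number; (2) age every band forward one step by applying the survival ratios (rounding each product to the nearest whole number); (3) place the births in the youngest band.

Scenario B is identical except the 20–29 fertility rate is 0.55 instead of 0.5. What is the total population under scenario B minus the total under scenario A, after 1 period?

Period 1.
Births: 14400 × 0.5 = 7200
10–19: 4900 × 0.958 = 4694
20–29: 18400 × 0.951 = 17498
30–39: 14400 × 0.959 = 13810
40–49: 2800 × 0.925 = 2590
50–59: 12500 × 0.95 = 11875
60–69: 8000 × 0.953 = 7624
End of period: [7200, 4694, 17498, 13810, 2590, 11875, 7624]
Scenario A total after 1 period: 65291
Scenario B projection —
Period 1.
Births: 14400 × 0.55 = 7920
10–19: 4900 × 0.958 = 4694
20–29: 18400 × 0.951 = 17498
30–39: 14400 × 0.959 = 13810
40–49: 2800 × 0.925 = 2590
50–59: 12500 × 0.95 = 11875
60–69: 8000 × 0.953 = 7624
End of period: [7920, 4694, 17498, 13810, 2590, 11875, 7624]
Scenario B total after 1 period: 66011
Difference B − A = 66011 − 65291 = 720

720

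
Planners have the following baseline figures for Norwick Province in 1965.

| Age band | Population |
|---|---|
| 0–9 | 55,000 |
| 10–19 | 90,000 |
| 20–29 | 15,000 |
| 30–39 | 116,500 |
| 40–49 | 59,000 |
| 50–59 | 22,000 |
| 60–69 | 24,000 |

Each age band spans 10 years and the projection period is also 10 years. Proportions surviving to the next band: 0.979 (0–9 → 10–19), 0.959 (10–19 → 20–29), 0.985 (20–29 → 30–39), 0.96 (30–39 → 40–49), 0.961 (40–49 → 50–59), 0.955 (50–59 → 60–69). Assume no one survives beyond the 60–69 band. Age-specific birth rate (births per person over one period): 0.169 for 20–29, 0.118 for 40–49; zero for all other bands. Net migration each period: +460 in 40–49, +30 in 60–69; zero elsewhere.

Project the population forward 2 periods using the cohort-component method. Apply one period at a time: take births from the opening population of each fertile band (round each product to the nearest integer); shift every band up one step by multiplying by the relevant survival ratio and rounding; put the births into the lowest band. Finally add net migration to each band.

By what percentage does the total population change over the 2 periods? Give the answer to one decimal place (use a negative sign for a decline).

-8.1

Call the groups 1 to 7, youngest first.
After projecting period 1:
Births: 15000 × 0.169 = 2535 ; 59000 × 0.118 = 6962 ⇒ total 9497
Group 2: 55000 × 0.979 = 53845
Group 3: 90000 × 0.959 = 86310
Group 4: 15000 × 0.985 = 14775
Group 5: 116500 × 0.96 = 111840
Group 6: 59000 × 0.961 = 56699
Group 7: 22000 × 0.955 = 21010
Net migration: Group 5 + 460 → 112300; Group 7 + 30 → 21040
Population now: 0–9=9497, 10–19=53845, 20–29=86310, 30–39=14775, 40–49=112300, 50–59=56699, 60–69=21040
After projecting period 2:
Births: 86310 × 0.169 = 14586 ; 112300 × 0.118 = 13251 ⇒ total 27837
Group 2: 9497 × 0.979 = 9298
Group 3: 53845 × 0.959 = 51637
Group 4: 86310 × 0.985 = 85015
Group 5: 14775 × 0.96 = 14184
Group 6: 112300 × 0.961 = 107920
Group 7: 56699 × 0.955 = 54148
Net migration: Group 5 + 460 → 14644; Group 7 + 30 → 54178
Population now: 0–9=27837, 10–19=9298, 20–29=51637, 30–39=85015, 40–49=14644, 50–59=107920, 60–69=54178
Total: 381500 → 350529; change = -30971; percentage change = -8.1%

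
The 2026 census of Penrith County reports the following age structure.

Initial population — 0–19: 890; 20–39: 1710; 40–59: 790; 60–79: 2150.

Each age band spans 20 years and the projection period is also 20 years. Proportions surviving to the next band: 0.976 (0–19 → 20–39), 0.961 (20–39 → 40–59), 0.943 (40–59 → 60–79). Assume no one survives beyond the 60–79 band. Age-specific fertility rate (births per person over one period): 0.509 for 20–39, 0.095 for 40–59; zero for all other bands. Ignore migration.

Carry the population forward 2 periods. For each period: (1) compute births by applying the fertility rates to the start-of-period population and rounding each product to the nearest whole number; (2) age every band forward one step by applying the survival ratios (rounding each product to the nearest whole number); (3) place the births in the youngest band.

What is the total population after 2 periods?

Period 1.
Births: 1710 × 0.509 = 870, 790 × 0.095 = 75 → 945
20–39: 890 × 0.976 = 869
40–59: 1710 × 0.961 = 1643
60–79: 790 × 0.943 = 745
End of period: [945, 869, 1643, 745]
Period 2.
Births: 869 × 0.509 = 442, 1643 × 0.095 = 156 → 598
20–39: 945 × 0.976 = 922
40–59: 869 × 0.961 = 835
60–79: 1643 × 0.943 = 1549
End of period: [598, 922, 835, 1549]
Total after period 2: 598 + 922 + 835 + 1549 = 3904

3904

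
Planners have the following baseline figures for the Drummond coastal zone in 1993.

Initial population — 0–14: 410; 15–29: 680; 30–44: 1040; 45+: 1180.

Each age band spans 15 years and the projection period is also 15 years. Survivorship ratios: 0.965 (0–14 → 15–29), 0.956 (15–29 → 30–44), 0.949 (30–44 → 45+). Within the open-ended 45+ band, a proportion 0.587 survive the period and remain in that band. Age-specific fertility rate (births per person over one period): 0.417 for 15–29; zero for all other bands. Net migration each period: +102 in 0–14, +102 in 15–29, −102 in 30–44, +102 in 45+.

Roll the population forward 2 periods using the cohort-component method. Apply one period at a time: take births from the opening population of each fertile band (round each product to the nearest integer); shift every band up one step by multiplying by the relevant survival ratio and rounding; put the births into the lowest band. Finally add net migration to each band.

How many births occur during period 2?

208

Period 1:
Births: 680 * 0.417 = 284
15–29: 410 * 0.965 = 396
30–44: 680 * 0.956 = 650
45+: 1040 * 0.949 + 1180 * 0.587 = 987 + 693 = 1680
Net migration: 0–14 + 102 → 386; 15–29 + 102 → 498; 30–44 − 102 → 548; 45+ + 102 → 1782
→ [386, 498, 548, 1782]
Period 2:
Births: 498 * 0.417 = 208
15–29: 386 * 0.965 = 372
30–44: 498 * 0.956 = 476
45+: 548 * 0.949 + 1782 * 0.587 = 520 + 1046 = 1566
Net migration: 0–14 + 102 → 310; 15–29 + 102 → 474; 30–44 − 102 → 374; 45+ + 102 → 1668
→ [310, 474, 374, 1668]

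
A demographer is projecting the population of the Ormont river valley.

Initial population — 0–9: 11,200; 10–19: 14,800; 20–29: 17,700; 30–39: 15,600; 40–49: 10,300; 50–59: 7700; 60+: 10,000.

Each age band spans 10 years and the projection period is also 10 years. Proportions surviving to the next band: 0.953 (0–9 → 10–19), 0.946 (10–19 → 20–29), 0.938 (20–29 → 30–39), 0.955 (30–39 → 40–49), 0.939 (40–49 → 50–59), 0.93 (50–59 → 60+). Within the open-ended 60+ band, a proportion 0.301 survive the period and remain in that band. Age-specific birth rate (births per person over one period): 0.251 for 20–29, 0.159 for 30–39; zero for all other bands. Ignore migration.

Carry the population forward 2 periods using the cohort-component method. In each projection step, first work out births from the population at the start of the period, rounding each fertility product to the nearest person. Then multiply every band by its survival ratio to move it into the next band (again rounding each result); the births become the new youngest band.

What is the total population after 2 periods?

After projecting period 1:
Births: 17700 * 0.251 = 4443  |  15600 * 0.159 = 2480 → total 6923
10–19: 11200 * 0.953 = 10674
20–29: 14800 * 0.946 = 14001
30–39: 17700 * 0.938 = 16603
40–49: 15600 * 0.955 = 14898
50–59: 10300 * 0.939 = 9672
60+: 7700 * 0.93 + 10000 * 0.301 = 7161 + 3010 = 10171
→ [6923, 10674, 14001, 16603, 14898, 9672, 10171]
After projecting period 2:
Births: 14001 * 0.251 = 3514  |  16603 * 0.159 = 2640 → total 6154
10–19: 6923 * 0.953 = 6598
20–29: 10674 * 0.946 = 10098
30–39: 14001 * 0.938 = 13133
40–49: 16603 * 0.955 = 15856
50–59: 14898 * 0.939 = 13989
60+: 9672 * 0.93 + 10171 * 0.301 = 8995 + 3061 = 12056
→ [6154, 6598, 10098, 13133, 15856, 13989, 12056]
Total after period 2: 6154 + 6598 + 10098 + 13133 + 15856 + 13989 + 12056 = 77884

77884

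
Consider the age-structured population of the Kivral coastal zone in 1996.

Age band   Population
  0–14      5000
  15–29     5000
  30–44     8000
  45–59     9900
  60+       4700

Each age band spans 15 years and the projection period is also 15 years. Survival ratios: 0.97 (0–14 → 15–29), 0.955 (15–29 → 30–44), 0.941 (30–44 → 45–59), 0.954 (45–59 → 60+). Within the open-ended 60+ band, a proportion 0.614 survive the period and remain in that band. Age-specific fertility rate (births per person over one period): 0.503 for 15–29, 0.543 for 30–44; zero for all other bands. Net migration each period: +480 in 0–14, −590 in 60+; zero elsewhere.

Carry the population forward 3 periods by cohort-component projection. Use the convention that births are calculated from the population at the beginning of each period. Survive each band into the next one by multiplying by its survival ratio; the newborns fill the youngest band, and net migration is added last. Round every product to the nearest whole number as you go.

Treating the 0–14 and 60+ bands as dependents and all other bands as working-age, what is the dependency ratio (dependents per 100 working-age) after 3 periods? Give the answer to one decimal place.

Numbering the groups 1..5 from youngest to oldest:
Period 1:
Births: 5000 * 0.503 = 2515  |  8000 * 0.543 = 4344 → 6859
Group 2: 5000 * 0.97 = 4850
Group 3: 5000 * 0.955 = 4775
Group 4: 8000 * 0.941 = 7528
Group 5: 9900 * 0.954 + 4700 * 0.614 = 9445 + 2886 = 12331
Net migration: Group 1 + 480 → 7339; Group 5 − 590 → 11741
→ [7339, 4850, 4775, 7528, 11741]
Period 2:
Births: 4850 * 0.503 = 2440  |  4775 * 0.543 = 2593 → 5033
Group 2: 7339 * 0.97 = 7119
Group 3: 4850 * 0.955 = 4632
Group 4: 4775 * 0.941 = 4493
Group 5: 7528 * 0.954 + 11741 * 0.614 = 7182 + 7209 = 14391
Net migration: Group 1 + 480 → 5513; Group 5 − 590 → 13801
→ [5513, 7119, 4632, 4493, 13801]
Period 3:
Births: 7119 * 0.503 = 3581  |  4632 * 0.543 = 2515 → 6096
Group 2: 5513 * 0.97 = 5348
Group 3: 7119 * 0.955 = 6799
Group 4: 4632 * 0.941 = 4359
Group 5: 4493 * 0.954 + 13801 * 0.614 = 4286 + 8474 = 12760
Net migration: Group 1 + 480 → 6576; Group 5 − 590 → 12170
→ [6576, 5348, 6799, 4359, 12170]
Dependents (band 0–14 + band 60+) = 6576 + 12170 = 18746; working-age = 16506; ratio = 18746/16506 × 100 = 113.6

113.6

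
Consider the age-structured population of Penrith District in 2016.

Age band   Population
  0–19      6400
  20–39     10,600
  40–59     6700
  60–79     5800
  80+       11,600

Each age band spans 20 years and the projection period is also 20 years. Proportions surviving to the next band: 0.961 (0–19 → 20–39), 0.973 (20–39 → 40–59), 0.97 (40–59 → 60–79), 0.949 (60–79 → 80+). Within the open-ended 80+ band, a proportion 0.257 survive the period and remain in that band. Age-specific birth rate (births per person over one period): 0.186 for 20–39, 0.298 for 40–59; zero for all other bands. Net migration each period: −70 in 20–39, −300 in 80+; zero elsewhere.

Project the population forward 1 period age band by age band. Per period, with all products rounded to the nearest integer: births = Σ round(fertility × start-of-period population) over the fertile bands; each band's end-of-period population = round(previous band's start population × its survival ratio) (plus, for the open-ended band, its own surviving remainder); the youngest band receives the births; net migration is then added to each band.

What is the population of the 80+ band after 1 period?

Period 1.
Births: 10600 × 0.186 = 1972, 6700 × 0.298 = 1997 — total 3969
20–39: 6400 × 0.961 = 6150
40–59: 10600 × 0.973 = 10314
60–79: 6700 × 0.97 = 6499
80+: 5800 × 0.949 + 11600 × 0.257 = 5504 + 2981 = 8485
Net migration: 20–39 − 70 → 6080; 80+ − 300 → 8185
Population now: 0–19=3969, 20–39=6080, 40–59=10314, 60–79=6499, 80+=8185

8185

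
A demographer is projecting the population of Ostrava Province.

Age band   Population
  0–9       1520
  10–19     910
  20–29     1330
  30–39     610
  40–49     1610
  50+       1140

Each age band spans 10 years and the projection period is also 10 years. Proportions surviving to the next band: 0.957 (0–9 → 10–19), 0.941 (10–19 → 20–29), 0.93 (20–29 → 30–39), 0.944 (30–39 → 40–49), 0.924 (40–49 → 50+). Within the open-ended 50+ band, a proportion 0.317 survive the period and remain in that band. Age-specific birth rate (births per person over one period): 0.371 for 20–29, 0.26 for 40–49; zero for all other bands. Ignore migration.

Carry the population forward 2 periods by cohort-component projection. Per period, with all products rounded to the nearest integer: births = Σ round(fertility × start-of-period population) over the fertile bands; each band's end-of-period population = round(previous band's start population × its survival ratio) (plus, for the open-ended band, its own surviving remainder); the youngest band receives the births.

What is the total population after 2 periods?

5792

(Groups numbered youngest = 1 to oldest = 6.)
Period 1.
Births: 1330 × 0.371 = 493  |  1610 × 0.26 = 419 — total 912
Group 2: 1520 × 0.957 = 1455
Group 3: 910 × 0.941 = 856
Group 4: 1330 × 0.93 = 1237
Group 5: 610 × 0.944 = 576
Group 6: 1610 × 0.924 + 1140 × 0.317 = 1488 + 361 = 1849
→ [912, 1455, 856, 1237, 576, 1849]
Period 2.
Births: 856 × 0.371 = 318  |  576 × 0.26 = 150 — total 468
Group 2: 912 × 0.957 = 873
Group 3: 1455 × 0.941 = 1369
Group 4: 856 × 0.93 = 796
Group 5: 1237 × 0.944 = 1168
Group 6: 576 × 0.924 + 1849 × 0.317 = 532 + 586 = 1118
→ [468, 873, 1369, 796, 1168, 1118]
Total after period 2: 468 + 873 + 1369 + 796 + 1168 + 1118 = 5792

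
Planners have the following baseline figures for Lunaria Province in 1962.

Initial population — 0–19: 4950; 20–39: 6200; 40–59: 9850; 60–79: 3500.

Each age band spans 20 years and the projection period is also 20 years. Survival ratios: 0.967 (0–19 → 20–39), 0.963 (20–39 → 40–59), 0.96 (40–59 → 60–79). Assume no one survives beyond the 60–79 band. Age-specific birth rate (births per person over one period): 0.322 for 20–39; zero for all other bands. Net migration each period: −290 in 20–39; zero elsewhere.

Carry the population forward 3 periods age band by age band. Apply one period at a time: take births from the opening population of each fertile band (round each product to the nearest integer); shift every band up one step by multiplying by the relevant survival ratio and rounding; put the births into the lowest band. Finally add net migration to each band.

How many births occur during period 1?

1996

[period 1]
Births: 6200 * 0.322 = 1996
20–39: 4950 * 0.967 = 4787
40–59: 6200 * 0.963 = 5971
60–79: 9850 * 0.96 = 9456
Net migration: 20–39 − 290 → 4497
Giving 1996 / 4497 / 5971 / 9456.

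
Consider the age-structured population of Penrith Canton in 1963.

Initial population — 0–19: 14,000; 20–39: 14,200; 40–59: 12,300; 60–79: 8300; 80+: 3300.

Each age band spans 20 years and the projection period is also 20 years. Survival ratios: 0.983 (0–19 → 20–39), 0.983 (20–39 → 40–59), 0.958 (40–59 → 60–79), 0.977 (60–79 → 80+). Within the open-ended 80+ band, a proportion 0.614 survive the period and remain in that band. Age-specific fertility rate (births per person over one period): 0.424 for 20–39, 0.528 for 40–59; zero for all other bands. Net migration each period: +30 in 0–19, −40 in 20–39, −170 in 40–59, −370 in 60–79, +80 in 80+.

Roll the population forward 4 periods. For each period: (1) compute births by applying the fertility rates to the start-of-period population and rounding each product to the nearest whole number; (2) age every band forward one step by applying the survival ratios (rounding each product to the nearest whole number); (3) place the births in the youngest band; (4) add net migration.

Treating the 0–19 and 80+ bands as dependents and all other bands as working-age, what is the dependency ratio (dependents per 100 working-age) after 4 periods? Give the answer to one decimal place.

Call the groups 1 to 5, youngest first.
After projecting period 1:
Births: 14200 * 0.424 = 6021  |  12300 * 0.528 = 6494 — total 12515
Group 2: 14000 * 0.983 = 13762
Group 3: 14200 * 0.983 = 13959
Group 4: 12300 * 0.958 = 11783
Group 5: 8300 * 0.977 + 3300 * 0.614 = 8109 + 2026 = 10135
Net migration: Group 1 + 30 → 12545; Group 2 − 40 → 13722; Group 3 − 170 → 13789; Group 4 − 370 → 11413; Group 5 + 80 → 10215
Giving 12545 / 13722 / 13789 / 11413 / 10215.
After projecting period 2:
Births: 13722 * 0.424 = 5818  |  13789 * 0.528 = 7281 — total 13099
Group 2: 12545 * 0.983 = 12332
Group 3: 13722 * 0.983 = 13489
Group 4: 13789 * 0.958 = 13210
Group 5: 11413 * 0.977 + 10215 * 0.614 = 11151 + 6272 = 17423
Net migration: Group 1 + 30 → 13129; Group 2 − 40 → 12292; Group 3 − 170 → 13319; Group 4 − 370 → 12840; Group 5 + 80 → 17503
Giving 13129 / 12292 / 13319 / 12840 / 17503.
After projecting period 3:
Births: 12292 * 0.424 = 5212  |  13319 * 0.528 = 7032 — total 12244
Group 2: 13129 * 0.983 = 12906
Group 3: 12292 * 0.983 = 12083
Group 4: 13319 * 0.958 = 12760
Group 5: 12840 * 0.977 + 17503 * 0.614 = 12545 + 10747 = 23292
Net migration: Group 1 + 30 → 12274; Group 2 − 40 → 12866; Group 3 − 170 → 11913; Group 4 − 370 → 12390; Group 5 + 80 → 23372
Giving 12274 / 12866 / 11913 / 12390 / 23372.
After projecting period 4:
Births: 12866 * 0.424 = 5455  |  11913 * 0.528 = 6290 — total 11745
Group 2: 12274 * 0.983 = 12065
Group 3: 12866 * 0.983 = 12647
Group 4: 11913 * 0.958 = 11413
Group 5: 12390 * 0.977 + 23372 * 0.614 = 12105 + 14350 = 26455
Net migration: Group 1 + 30 → 11775; Group 2 − 40 → 12025; Group 3 − 170 → 12477; Group 4 − 370 → 11043; Group 5 + 80 → 26535
Giving 11775 / 12025 / 12477 / 11043 / 26535.
Dependents (band 0–19 + band 80+) = 11775 + 26535 = 38310; working-age = 35545; ratio = 38310/35545 × 100 = 107.8

107.8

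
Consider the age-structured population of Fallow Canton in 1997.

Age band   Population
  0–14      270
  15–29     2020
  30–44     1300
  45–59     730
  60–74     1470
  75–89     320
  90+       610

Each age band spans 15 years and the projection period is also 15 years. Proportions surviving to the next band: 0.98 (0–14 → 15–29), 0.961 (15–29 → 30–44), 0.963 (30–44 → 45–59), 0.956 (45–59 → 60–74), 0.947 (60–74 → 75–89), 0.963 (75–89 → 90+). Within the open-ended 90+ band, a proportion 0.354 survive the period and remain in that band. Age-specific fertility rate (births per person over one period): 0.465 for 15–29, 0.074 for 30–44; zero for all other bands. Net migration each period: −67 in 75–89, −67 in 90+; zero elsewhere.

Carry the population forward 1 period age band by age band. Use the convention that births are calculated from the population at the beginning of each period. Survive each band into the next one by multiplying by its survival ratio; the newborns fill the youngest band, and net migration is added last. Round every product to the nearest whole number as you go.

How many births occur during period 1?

1035

Call the bands 1 to 7, youngest first.
Period 1:
Births: 2020 * 0.465 = 939  |  1300 * 0.074 = 96 ⇒ total 1035
Band 2: 270 * 0.98 = 265
Band 3: 2020 * 0.961 = 1941
Band 4: 1300 * 0.963 = 1252
Band 5: 730 * 0.956 = 698
Band 6: 1470 * 0.947 = 1392
Band 7: 320 * 0.963 + 610 * 0.354 = 308 + 216 = 524
Net migration: Band 6 − 67 → 1325; Band 7 − 67 → 457
→ [1035, 265, 1941, 1252, 698, 1325, 457]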